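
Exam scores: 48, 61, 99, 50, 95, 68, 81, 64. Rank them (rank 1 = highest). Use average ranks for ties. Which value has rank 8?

Sorted (descending): 99, 95, 81, 68, 64, 61, 50, 48
No ties — each value takes its position as its rank.
Rank 8 → value 48.

48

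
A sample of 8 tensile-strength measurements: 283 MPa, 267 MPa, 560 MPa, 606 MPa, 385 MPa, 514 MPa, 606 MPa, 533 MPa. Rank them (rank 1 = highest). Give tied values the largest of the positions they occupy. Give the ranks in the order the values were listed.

7, 8, 3, 2, 6, 5, 2, 4

Sorted (descending): 606, 606, 560, 533, 514, 385, 283, 267
The 2 values of 606 occupy positions 1–2 → each gets rank 2.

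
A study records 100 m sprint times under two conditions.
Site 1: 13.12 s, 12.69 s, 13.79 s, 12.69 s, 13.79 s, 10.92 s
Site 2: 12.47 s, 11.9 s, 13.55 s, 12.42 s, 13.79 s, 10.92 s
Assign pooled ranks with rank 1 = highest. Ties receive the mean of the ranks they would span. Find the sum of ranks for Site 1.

33.5

Sorted (descending): 13.79, 13.79, 13.79, 13.55, 13.12, 12.69, 12.69, 12.47, 12.42, 11.9, 10.92, 10.92
The 3 values of 13.79 occupy positions 1–3 → average rank 2.
The 2 values of 12.69 occupy positions 6–7 → average rank (6+7)/2 = 6.5.
The 2 values of 10.92 occupy positions 11–12 → average rank (11+12)/2 = 11.5.
Site 1 values → pooled ranks: 13.12→5, 12.69→6.5, 13.79→2, 12.69→6.5, 13.79→2, 10.92→11.5
Rank sum = 5 + 6.5 + 2 + 6.5 + 2 + 11.5 = 33.5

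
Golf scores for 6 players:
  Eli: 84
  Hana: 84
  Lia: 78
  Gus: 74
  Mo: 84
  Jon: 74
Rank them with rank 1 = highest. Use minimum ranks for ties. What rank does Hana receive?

Sorted (descending): 84, 84, 84, 78, 74, 74
The 3 values of 84 occupy positions 1–3 → each gets rank 1.
The 2 values of 74 occupy positions 5–6 → each gets rank 5.
Hana has value 84 → rank 1.

1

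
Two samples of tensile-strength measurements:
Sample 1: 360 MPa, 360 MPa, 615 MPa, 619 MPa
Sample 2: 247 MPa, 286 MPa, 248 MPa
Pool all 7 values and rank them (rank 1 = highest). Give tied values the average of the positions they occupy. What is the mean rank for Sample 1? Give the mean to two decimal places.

Sorted (descending): 619, 615, 360, 360, 286, 248, 247
The 2 values of 360 occupy positions 3–4 → average rank (3+4)/2 = 3.5.
Sample 1 values → pooled ranks: 360→3.5, 360→3.5, 615→2, 619→1
Mean rank = (3.5 + 3.5 + 2 + 1) / 4 = 2.50

2.50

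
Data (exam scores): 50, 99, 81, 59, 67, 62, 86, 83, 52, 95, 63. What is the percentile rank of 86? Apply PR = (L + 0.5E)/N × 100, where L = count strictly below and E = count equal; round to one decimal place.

77.3

N = 11.
Strictly below 86: 8. Equal to 86: 1.
PR = (8 + 0.5·1)/11 × 100 = 77.3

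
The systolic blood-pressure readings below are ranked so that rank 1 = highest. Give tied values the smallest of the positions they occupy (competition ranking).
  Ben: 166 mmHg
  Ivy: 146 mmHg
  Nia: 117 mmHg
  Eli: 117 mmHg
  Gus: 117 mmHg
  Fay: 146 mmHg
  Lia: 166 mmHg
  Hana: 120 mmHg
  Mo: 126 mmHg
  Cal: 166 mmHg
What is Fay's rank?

Sorted (descending): 166, 166, 166, 146, 146, 126, 120, 117, 117, 117
The 3 values of 166 occupy positions 1–3 → each gets rank 1.
The 2 values of 146 occupy positions 4–5 → each gets rank 4.
The 3 values of 117 occupy positions 8–10 → each gets rank 8.
Fay has value 146 mmHg → rank 4.

4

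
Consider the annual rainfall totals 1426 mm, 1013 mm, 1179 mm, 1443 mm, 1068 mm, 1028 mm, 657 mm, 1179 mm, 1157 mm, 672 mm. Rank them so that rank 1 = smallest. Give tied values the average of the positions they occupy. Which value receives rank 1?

657

Sorted (ascending): 657, 672, 1013, 1028, 1068, 1157, 1179, 1179, 1426, 1443
The 2 values of 1179 occupy positions 7–8 → average rank (7+8)/2 = 7.5.
Rank 1 → value 657.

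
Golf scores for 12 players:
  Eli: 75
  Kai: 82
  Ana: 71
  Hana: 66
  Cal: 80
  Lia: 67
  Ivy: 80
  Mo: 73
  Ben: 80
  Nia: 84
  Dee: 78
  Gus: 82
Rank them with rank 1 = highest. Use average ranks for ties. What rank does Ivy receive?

5

Sorted (descending): 84, 82, 82, 80, 80, 80, 78, 75, 73, 71, 67, 66
The 2 values of 82 occupy positions 2–3 → average rank (2+3)/2 = 2.5.
The 3 values of 80 occupy positions 4–6 → average rank 5.
Ivy has value 80 → rank 5.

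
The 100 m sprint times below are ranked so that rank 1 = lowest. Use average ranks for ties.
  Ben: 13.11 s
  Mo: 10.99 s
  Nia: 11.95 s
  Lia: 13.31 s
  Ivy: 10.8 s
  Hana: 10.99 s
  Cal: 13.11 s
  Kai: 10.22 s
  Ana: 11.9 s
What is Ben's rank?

7.5

Sorted (ascending): 10.22, 10.8, 10.99, 10.99, 11.9, 11.95, 13.11, 13.11, 13.31
The 2 values of 10.99 occupy positions 3–4 → average rank (3+4)/2 = 3.5.
The 2 values of 13.11 occupy positions 7–8 → average rank (7+8)/2 = 7.5.
Ben has value 13.11 s → rank 7.5.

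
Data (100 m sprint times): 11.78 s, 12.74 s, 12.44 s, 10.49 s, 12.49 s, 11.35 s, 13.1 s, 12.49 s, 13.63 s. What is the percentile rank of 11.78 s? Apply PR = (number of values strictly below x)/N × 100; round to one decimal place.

N = 9.
Strictly below 11.78: 2. Equal to 11.78: 1.
PR = 2/9 × 100 = 22.2

22.2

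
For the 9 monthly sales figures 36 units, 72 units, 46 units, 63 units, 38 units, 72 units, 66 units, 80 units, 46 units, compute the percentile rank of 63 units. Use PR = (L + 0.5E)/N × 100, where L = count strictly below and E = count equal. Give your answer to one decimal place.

50.0

N = 9.
Strictly below 63: 4. Equal to 63: 1.
PR = (4 + 0.5·1)/9 × 100 = 50.0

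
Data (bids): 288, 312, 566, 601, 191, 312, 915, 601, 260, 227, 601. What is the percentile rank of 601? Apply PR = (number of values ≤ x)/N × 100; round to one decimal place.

90.9

N = 11.
Strictly below 601: 7. Equal to 601: 3.
PR = 10/11 × 100 = 90.9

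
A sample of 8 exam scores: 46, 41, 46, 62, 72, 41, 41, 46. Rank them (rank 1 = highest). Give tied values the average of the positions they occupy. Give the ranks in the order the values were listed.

4, 7, 4, 2, 1, 7, 7, 4

Sorted (descending): 72, 62, 46, 46, 46, 41, 41, 41
The 3 values of 46 occupy positions 3–5 → average rank 4.
The 3 values of 41 occupy positions 6–8 → average rank 7.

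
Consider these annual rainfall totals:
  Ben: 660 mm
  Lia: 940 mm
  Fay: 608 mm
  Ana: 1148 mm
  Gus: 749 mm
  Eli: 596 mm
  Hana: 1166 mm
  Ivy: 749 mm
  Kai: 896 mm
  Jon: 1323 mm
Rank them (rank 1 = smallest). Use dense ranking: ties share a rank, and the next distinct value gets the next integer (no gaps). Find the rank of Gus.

4

Sorted (ascending): 596, 608, 660, 749, 749, 896, 940, 1148, 1166, 1323
The 2 values of 749 share dense rank 4.
Remaining distinct values take the next consecutive integers.
Gus has value 749 mm → rank 4.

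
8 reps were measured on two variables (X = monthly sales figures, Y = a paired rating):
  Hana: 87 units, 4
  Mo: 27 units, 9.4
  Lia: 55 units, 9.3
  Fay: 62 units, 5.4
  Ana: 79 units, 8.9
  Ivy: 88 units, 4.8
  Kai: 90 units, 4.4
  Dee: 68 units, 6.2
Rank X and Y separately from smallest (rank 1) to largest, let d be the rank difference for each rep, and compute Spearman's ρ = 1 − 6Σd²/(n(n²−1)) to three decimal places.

Ranks of variable 1: 6, 1, 2, 3, 5, 7, 8, 4
Ranks of variable 2: 1, 8, 7, 4, 6, 3, 2, 5
d = r₁ − r₂: 5, -7, -5, -1, -1, 4, 6, -1
d²: 25, 49, 25, 1, 1, 16, 36, 1; Σd² = 154
ρ = 1 − 6·154/(8·63) = 1 − 924/504 = -0.833

-0.833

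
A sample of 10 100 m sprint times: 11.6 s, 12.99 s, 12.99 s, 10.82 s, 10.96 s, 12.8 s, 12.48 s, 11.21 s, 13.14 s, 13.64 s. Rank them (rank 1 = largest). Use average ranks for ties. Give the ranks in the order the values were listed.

Sorted (descending): 13.64, 13.14, 12.99, 12.99, 12.8, 12.48, 11.6, 11.21, 10.96, 10.82
The 2 values of 12.99 occupy positions 3–4 → average rank (3+4)/2 = 3.5.

7, 3.5, 3.5, 10, 9, 5, 6, 8, 2, 1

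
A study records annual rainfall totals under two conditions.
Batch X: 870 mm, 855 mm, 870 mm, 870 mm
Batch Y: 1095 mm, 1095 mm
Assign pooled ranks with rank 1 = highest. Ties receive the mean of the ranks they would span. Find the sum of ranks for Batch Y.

Sorted (descending): 1095, 1095, 870, 870, 870, 855
The 2 values of 1095 occupy positions 1–2 → average rank (1+2)/2 = 1.5.
The 3 values of 870 occupy positions 3–5 → average rank 4.
Batch Y values → pooled ranks: 1095→1.5, 1095→1.5
Rank sum = 1.5 + 1.5 = 3

3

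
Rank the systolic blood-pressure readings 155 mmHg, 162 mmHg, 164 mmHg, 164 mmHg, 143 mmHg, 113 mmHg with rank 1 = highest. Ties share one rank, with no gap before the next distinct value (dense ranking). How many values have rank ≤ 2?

Sorted (descending): 164, 164, 162, 155, 143, 113
The 2 values of 164 share dense rank 1.
Remaining distinct values take the next consecutive integers.
Ranks ≤ 2: {1, 1, 2} → 3 values.

3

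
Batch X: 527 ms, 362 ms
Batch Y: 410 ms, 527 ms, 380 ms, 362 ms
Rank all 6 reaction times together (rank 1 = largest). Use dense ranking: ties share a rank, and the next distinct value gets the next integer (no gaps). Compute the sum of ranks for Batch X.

5

Sorted (descending): 527, 527, 410, 380, 362, 362
The 2 values of 527 share dense rank 1.
The 2 values of 362 share dense rank 4.
Remaining distinct values take the next consecutive integers.
Batch X values → pooled ranks: 527→1, 362→4
Rank sum = 1 + 4 = 5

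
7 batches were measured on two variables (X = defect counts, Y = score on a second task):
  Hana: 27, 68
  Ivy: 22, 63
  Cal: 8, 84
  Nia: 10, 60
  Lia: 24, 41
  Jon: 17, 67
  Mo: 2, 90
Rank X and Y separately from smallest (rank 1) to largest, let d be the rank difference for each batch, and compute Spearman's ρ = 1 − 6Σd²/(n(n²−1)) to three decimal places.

Ranks of variable 1: 7, 5, 2, 3, 6, 4, 1
Ranks of variable 2: 5, 3, 6, 2, 1, 4, 7
d = r₁ − r₂: 2, 2, -4, 1, 5, 0, -6
d²: 4, 4, 16, 1, 25, 0, 36; Σd² = 86
ρ = 1 − 6·86/(7·48) = 1 − 516/336 = -0.536

-0.536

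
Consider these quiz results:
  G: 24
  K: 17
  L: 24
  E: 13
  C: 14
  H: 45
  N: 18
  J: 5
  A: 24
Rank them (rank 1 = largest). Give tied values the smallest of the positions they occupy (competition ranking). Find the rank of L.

2

Sorted (descending): 45, 24, 24, 24, 18, 17, 14, 13, 5
The 3 values of 24 occupy positions 2–4 → each gets rank 2.
L has value 24 → rank 2.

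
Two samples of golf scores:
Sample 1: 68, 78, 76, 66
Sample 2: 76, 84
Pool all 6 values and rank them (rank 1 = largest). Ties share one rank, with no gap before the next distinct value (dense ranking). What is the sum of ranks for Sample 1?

14

Sorted (descending): 84, 78, 76, 76, 68, 66
The 2 values of 76 share dense rank 3.
Remaining distinct values take the next consecutive integers.
Sample 1 values → pooled ranks: 68→4, 78→2, 76→3, 66→5
Rank sum = 4 + 2 + 3 + 5 = 14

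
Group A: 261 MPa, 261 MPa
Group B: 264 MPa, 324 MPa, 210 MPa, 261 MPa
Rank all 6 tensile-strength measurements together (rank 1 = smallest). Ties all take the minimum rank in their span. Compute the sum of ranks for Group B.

Sorted (ascending): 210, 261, 261, 261, 264, 324
The 3 values of 261 occupy positions 2–4 → each gets rank 2.
Group B values → pooled ranks: 264→5, 324→6, 210→1, 261→2
Rank sum = 5 + 6 + 1 + 2 = 14

14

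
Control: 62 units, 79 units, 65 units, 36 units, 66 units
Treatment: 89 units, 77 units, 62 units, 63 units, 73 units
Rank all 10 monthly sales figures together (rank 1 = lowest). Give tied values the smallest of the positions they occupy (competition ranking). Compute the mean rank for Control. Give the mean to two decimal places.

4.60

Sorted (ascending): 36, 62, 62, 63, 65, 66, 73, 77, 79, 89
The 2 values of 62 occupy positions 2–3 → each gets rank 2.
Control values → pooled ranks: 62→2, 79→9, 65→5, 36→1, 66→6
Mean rank = (2 + 9 + 5 + 1 + 6) / 5 = 4.60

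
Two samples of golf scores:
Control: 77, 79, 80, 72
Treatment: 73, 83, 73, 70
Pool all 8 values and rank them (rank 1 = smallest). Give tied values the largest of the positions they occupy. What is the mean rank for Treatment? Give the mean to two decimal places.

Sorted (ascending): 70, 72, 73, 73, 77, 79, 80, 83
The 2 values of 73 occupy positions 3–4 → each gets rank 4.
Treatment values → pooled ranks: 73→4, 83→8, 73→4, 70→1
Mean rank = (4 + 8 + 4 + 1) / 4 = 4.25

4.25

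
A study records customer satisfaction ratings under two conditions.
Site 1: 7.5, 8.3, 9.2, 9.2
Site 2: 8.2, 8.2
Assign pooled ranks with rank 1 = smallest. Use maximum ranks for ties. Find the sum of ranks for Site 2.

6

Sorted (ascending): 7.5, 8.2, 8.2, 8.3, 9.2, 9.2
The 2 values of 8.2 occupy positions 2–3 → each gets rank 3.
The 2 values of 9.2 occupy positions 5–6 → each gets rank 6.
Site 2 values → pooled ranks: 8.2→3, 8.2→3
Rank sum = 3 + 3 = 6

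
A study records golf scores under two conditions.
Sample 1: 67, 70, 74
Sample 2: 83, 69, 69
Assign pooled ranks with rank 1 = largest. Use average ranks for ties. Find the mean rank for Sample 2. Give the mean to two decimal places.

Sorted (descending): 83, 74, 70, 69, 69, 67
The 2 values of 69 occupy positions 4–5 → average rank (4+5)/2 = 4.5.
Sample 2 values → pooled ranks: 83→1, 69→4.5, 69→4.5
Mean rank = (1 + 4.5 + 4.5) / 3 = 3.33

3.33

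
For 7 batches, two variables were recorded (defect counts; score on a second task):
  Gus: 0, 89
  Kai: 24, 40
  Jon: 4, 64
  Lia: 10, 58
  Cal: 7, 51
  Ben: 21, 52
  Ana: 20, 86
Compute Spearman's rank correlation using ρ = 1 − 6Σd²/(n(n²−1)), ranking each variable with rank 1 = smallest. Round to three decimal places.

-0.643

Ranks of variable 1: 1, 7, 2, 4, 3, 6, 5
Ranks of variable 2: 7, 1, 5, 4, 2, 3, 6
d = r₁ − r₂: -6, 6, -3, 0, 1, 3, -1
d²: 36, 36, 9, 0, 1, 9, 1; Σd² = 92
ρ = 1 − 6·92/(7·48) = 1 − 552/336 = -0.643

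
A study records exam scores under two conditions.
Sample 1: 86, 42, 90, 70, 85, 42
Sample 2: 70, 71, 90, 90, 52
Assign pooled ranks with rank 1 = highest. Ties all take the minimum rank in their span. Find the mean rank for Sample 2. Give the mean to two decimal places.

Sorted (descending): 90, 90, 90, 86, 85, 71, 70, 70, 52, 42, 42
The 3 values of 90 occupy positions 1–3 → each gets rank 1.
The 2 values of 70 occupy positions 7–8 → each gets rank 7.
The 2 values of 42 occupy positions 10–11 → each gets rank 10.
Sample 2 values → pooled ranks: 70→7, 71→6, 90→1, 90→1, 52→9
Mean rank = (7 + 6 + 1 + 1 + 9) / 5 = 4.80

4.80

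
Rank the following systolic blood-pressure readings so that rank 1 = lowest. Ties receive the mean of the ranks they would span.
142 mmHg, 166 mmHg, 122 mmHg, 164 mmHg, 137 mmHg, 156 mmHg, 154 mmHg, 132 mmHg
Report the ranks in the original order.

4, 8, 1, 7, 3, 6, 5, 2

Sorted (ascending): 122, 132, 137, 142, 154, 156, 164, 166
No ties — each value takes its position as its rank.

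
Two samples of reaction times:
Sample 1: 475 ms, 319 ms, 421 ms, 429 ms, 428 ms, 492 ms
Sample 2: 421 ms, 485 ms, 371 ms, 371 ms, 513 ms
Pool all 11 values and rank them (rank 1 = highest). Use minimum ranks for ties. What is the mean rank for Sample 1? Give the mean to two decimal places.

5.83

Sorted (descending): 513, 492, 485, 475, 429, 428, 421, 421, 371, 371, 319
The 2 values of 421 occupy positions 7–8 → each gets rank 7.
The 2 values of 371 occupy positions 9–10 → each gets rank 9.
Sample 1 values → pooled ranks: 475→4, 319→11, 421→7, 429→5, 428→6, 492→2
Mean rank = (4 + 11 + 7 + 5 + 6 + 2) / 6 = 5.83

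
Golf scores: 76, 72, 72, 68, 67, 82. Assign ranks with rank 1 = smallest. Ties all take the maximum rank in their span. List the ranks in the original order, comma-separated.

5, 4, 4, 2, 1, 6

Sorted (ascending): 67, 68, 72, 72, 76, 82
The 2 values of 72 occupy positions 3–4 → each gets rank 4.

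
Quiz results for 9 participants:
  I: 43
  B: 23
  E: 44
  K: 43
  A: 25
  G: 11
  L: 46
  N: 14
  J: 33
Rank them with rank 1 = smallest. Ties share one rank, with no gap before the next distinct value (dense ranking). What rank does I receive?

Sorted (ascending): 11, 14, 23, 25, 33, 43, 43, 44, 46
The 2 values of 43 share dense rank 6.
Remaining distinct values take the next consecutive integers.
I has value 43 → rank 6.

6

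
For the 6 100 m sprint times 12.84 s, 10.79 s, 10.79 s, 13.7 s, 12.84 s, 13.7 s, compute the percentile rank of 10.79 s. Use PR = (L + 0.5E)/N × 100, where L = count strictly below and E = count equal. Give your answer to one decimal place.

16.7

N = 6.
Strictly below 10.79: 0. Equal to 10.79: 2.
PR = (0 + 0.5·2)/6 × 100 = 16.7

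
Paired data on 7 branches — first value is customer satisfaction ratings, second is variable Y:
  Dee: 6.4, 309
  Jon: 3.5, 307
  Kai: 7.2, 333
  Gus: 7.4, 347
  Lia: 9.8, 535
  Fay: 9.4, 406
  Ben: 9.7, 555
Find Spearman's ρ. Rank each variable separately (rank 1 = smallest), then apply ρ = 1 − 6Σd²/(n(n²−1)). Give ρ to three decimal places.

0.964

Ranks of variable 1: 2, 1, 3, 4, 7, 5, 6
Ranks of variable 2: 2, 1, 3, 4, 6, 5, 7
d = r₁ − r₂: 0, 0, 0, 0, 1, 0, -1
d²: 0, 0, 0, 0, 1, 0, 1; Σd² = 2
ρ = 1 − 6·2/(7·48) = 1 − 12/336 = 0.964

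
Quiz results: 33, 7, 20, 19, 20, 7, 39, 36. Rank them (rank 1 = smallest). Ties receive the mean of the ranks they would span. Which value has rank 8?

Sorted (ascending): 7, 7, 19, 20, 20, 33, 36, 39
The 2 values of 7 occupy positions 1–2 → average rank (1+2)/2 = 1.5.
The 2 values of 20 occupy positions 4–5 → average rank (4+5)/2 = 4.5.
Rank 8 → value 39.

39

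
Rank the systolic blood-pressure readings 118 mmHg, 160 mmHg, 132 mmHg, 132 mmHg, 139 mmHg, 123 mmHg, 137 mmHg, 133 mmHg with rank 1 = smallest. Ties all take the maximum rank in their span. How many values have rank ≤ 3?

Sorted (ascending): 118, 123, 132, 132, 133, 137, 139, 160
The 2 values of 132 occupy positions 3–4 → each gets rank 4.
Ranks ≤ 3: {1, 2} → 2 values.

2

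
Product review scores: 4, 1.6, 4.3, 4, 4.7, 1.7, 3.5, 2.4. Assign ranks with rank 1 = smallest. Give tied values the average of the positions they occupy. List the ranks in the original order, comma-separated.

5.5, 1, 7, 5.5, 8, 2, 4, 3

Sorted (ascending): 1.6, 1.7, 2.4, 3.5, 4, 4, 4.3, 4.7
The 2 values of 4 occupy positions 5–6 → average rank (5+6)/2 = 5.5.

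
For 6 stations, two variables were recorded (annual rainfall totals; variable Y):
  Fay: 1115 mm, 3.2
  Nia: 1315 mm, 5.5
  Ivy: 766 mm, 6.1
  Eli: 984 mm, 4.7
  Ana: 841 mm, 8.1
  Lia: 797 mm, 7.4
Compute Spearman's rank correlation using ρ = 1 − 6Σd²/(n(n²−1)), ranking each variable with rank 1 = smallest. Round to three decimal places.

-0.600

Ranks of variable 1: 5, 6, 1, 4, 3, 2
Ranks of variable 2: 1, 3, 4, 2, 6, 5
d = r₁ − r₂: 4, 3, -3, 2, -3, -3
d²: 16, 9, 9, 4, 9, 9; Σd² = 56
ρ = 1 − 6·56/(6·35) = 1 − 336/210 = -0.600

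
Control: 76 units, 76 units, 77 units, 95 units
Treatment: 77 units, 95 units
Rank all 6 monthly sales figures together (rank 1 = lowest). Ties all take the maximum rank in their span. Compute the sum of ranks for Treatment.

10

Sorted (ascending): 76, 76, 77, 77, 95, 95
The 2 values of 76 occupy positions 1–2 → each gets rank 2.
The 2 values of 77 occupy positions 3–4 → each gets rank 4.
The 2 values of 95 occupy positions 5–6 → each gets rank 6.
Treatment values → pooled ranks: 77→4, 95→6
Rank sum = 4 + 6 = 10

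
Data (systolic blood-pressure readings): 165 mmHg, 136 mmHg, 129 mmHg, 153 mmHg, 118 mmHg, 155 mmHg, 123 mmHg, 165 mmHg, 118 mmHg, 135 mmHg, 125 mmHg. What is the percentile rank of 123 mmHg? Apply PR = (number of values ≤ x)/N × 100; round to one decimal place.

27.3

N = 11.
Strictly below 123: 2. Equal to 123: 1.
PR = 3/11 × 100 = 27.3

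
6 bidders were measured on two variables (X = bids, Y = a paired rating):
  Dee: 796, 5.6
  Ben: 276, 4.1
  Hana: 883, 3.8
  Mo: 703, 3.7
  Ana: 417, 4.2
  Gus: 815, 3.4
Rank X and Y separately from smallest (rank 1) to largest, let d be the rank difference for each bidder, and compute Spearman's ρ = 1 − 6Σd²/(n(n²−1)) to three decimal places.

-0.371

Ranks of variable 1: 4, 1, 6, 3, 2, 5
Ranks of variable 2: 6, 4, 3, 2, 5, 1
d = r₁ − r₂: -2, -3, 3, 1, -3, 4
d²: 4, 9, 9, 1, 9, 16; Σd² = 48
ρ = 1 − 6·48/(6·35) = 1 − 288/210 = -0.371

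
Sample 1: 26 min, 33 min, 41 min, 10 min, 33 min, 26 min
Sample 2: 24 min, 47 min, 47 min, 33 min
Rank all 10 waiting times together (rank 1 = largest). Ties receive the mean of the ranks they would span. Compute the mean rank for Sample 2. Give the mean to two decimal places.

Sorted (descending): 47, 47, 41, 33, 33, 33, 26, 26, 24, 10
The 2 values of 47 occupy positions 1–2 → average rank (1+2)/2 = 1.5.
The 3 values of 33 occupy positions 4–6 → average rank 5.
The 2 values of 26 occupy positions 7–8 → average rank (7+8)/2 = 7.5.
Sample 2 values → pooled ranks: 24→9, 47→1.5, 47→1.5, 33→5
Mean rank = (9 + 1.5 + 1.5 + 5) / 4 = 4.25

4.25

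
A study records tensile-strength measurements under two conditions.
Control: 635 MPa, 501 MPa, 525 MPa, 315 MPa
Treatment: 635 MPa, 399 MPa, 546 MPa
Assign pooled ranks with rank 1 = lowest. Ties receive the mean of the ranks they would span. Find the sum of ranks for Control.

14.5

Sorted (ascending): 315, 399, 501, 525, 546, 635, 635
The 2 values of 635 occupy positions 6–7 → average rank (6+7)/2 = 6.5.
Control values → pooled ranks: 635→6.5, 501→3, 525→4, 315→1
Rank sum = 6.5 + 3 + 4 + 1 = 14.5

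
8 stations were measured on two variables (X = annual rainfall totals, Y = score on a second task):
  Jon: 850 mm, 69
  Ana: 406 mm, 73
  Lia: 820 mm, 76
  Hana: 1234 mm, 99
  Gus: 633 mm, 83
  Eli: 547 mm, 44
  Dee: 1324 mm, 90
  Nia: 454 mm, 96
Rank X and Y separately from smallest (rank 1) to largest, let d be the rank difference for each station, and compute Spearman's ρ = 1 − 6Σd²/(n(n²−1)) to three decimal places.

0.333

Ranks of variable 1: 6, 1, 5, 7, 4, 3, 8, 2
Ranks of variable 2: 2, 3, 4, 8, 5, 1, 6, 7
d = r₁ − r₂: 4, -2, 1, -1, -1, 2, 2, -5
d²: 16, 4, 1, 1, 1, 4, 4, 25; Σd² = 56
ρ = 1 − 6·56/(8·63) = 1 − 336/504 = 0.333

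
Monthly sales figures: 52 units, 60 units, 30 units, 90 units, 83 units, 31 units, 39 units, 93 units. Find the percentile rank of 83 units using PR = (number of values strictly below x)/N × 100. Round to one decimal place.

62.5

N = 8.
Strictly below 83: 5. Equal to 83: 1.
PR = 5/8 × 100 = 62.5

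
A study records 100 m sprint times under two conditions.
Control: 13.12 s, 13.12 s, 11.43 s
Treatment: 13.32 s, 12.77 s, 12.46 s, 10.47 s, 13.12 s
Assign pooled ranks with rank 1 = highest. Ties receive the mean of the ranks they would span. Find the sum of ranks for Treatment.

Sorted (descending): 13.32, 13.12, 13.12, 13.12, 12.77, 12.46, 11.43, 10.47
The 3 values of 13.12 occupy positions 2–4 → average rank 3.
Treatment values → pooled ranks: 13.32→1, 12.77→5, 12.46→6, 10.47→8, 13.12→3
Rank sum = 1 + 5 + 6 + 8 + 3 = 23

23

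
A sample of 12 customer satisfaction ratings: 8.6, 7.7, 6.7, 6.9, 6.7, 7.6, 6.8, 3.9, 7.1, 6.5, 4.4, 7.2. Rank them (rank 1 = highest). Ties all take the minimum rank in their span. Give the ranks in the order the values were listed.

1, 2, 8, 6, 8, 3, 7, 12, 5, 10, 11, 4

Sorted (descending): 8.6, 7.7, 7.6, 7.2, 7.1, 6.9, 6.8, 6.7, 6.7, 6.5, 4.4, 3.9
The 2 values of 6.7 occupy positions 8–9 → each gets rank 8.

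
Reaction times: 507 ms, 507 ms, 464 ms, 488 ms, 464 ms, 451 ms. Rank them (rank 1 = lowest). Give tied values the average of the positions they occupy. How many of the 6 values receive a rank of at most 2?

Sorted (ascending): 451, 464, 464, 488, 507, 507
The 2 values of 464 occupy positions 2–3 → average rank (2+3)/2 = 2.5.
The 2 values of 507 occupy positions 5–6 → average rank (5+6)/2 = 5.5.
Ranks ≤ 2: {1} → 1 value.

1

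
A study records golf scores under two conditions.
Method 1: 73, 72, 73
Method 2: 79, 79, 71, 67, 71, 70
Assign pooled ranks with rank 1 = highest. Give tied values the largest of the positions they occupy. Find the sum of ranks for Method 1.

13

Sorted (descending): 79, 79, 73, 73, 72, 71, 71, 70, 67
The 2 values of 79 occupy positions 1–2 → each gets rank 2.
The 2 values of 73 occupy positions 3–4 → each gets rank 4.
The 2 values of 71 occupy positions 6–7 → each gets rank 7.
Method 1 values → pooled ranks: 73→4, 72→5, 73→4
Rank sum = 4 + 5 + 4 = 13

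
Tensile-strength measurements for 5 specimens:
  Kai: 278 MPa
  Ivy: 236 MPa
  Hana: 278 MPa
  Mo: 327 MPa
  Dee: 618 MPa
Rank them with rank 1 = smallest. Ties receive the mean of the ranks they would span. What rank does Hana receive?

2.5

Sorted (ascending): 236, 278, 278, 327, 618
The 2 values of 278 occupy positions 2–3 → average rank (2+3)/2 = 2.5.
Hana has value 278 MPa → rank 2.5.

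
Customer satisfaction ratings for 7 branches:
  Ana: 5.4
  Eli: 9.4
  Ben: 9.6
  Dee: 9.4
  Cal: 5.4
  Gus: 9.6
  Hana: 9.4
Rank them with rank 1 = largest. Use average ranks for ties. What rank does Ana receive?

Sorted (descending): 9.6, 9.6, 9.4, 9.4, 9.4, 5.4, 5.4
The 2 values of 9.6 occupy positions 1–2 → average rank (1+2)/2 = 1.5.
The 3 values of 9.4 occupy positions 3–5 → average rank 4.
The 2 values of 5.4 occupy positions 6–7 → average rank (6+7)/2 = 6.5.
Ana has value 5.4 → rank 6.5.

6.5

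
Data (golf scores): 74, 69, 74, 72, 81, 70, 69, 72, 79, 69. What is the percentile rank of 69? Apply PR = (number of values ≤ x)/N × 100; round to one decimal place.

N = 10.
Strictly below 69: 0. Equal to 69: 3.
PR = 3/10 × 100 = 30.0

30.0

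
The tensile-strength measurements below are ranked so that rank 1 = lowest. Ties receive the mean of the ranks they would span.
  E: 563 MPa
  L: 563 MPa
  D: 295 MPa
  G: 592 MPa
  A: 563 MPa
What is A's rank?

3

Sorted (ascending): 295, 563, 563, 563, 592
The 3 values of 563 occupy positions 2–4 → average rank 3.
A has value 563 MPa → rank 3.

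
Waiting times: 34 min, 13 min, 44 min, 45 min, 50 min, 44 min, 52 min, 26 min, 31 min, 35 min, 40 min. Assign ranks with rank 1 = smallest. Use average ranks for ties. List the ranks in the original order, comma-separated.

4, 1, 7.5, 9, 10, 7.5, 11, 2, 3, 5, 6

Sorted (ascending): 13, 26, 31, 34, 35, 40, 44, 44, 45, 50, 52
The 2 values of 44 occupy positions 7–8 → average rank (7+8)/2 = 7.5.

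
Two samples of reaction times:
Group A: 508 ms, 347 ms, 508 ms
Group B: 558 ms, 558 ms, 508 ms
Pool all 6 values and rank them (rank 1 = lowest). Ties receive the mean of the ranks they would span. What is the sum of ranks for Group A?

Sorted (ascending): 347, 508, 508, 508, 558, 558
The 3 values of 508 occupy positions 2–4 → average rank 3.
The 2 values of 558 occupy positions 5–6 → average rank (5+6)/2 = 5.5.
Group A values → pooled ranks: 508→3, 347→1, 508→3
Rank sum = 3 + 1 + 3 = 7

7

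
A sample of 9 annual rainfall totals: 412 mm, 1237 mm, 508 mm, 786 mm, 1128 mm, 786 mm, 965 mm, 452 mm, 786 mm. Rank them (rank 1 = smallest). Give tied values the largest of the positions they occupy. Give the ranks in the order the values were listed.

1, 9, 3, 6, 8, 6, 7, 2, 6

Sorted (ascending): 412, 452, 508, 786, 786, 786, 965, 1128, 1237
The 3 values of 786 occupy positions 4–6 → each gets rank 6.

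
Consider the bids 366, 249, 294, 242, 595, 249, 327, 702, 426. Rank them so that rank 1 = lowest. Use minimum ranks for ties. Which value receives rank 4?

294

Sorted (ascending): 242, 249, 249, 294, 327, 366, 426, 595, 702
The 2 values of 249 occupy positions 2–3 → each gets rank 2.
Rank 4 → value 294.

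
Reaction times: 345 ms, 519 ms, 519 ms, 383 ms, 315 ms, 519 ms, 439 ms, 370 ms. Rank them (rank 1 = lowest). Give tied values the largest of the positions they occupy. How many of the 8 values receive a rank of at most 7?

5

Sorted (ascending): 315, 345, 370, 383, 439, 519, 519, 519
The 3 values of 519 occupy positions 6–8 → each gets rank 8.
Ranks ≤ 7: {1, 2, 3, 4, 5} → 5 values.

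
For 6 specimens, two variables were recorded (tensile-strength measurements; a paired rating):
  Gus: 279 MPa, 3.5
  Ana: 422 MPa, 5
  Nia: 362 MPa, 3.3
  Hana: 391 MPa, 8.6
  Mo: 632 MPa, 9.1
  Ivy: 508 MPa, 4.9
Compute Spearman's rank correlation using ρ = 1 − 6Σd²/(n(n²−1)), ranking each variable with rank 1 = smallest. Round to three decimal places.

0.714

Ranks of variable 1: 1, 4, 2, 3, 6, 5
Ranks of variable 2: 2, 4, 1, 5, 6, 3
d = r₁ − r₂: -1, 0, 1, -2, 0, 2
d²: 1, 0, 1, 4, 0, 4; Σd² = 10
ρ = 1 − 6·10/(6·35) = 1 − 60/210 = 0.714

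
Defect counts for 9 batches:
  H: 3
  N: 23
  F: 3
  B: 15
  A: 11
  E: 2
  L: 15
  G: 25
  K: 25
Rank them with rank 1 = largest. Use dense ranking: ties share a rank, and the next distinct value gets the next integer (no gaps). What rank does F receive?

5

Sorted (descending): 25, 25, 23, 15, 15, 11, 3, 3, 2
The 2 values of 25 share dense rank 1.
The 2 values of 15 share dense rank 3.
The 2 values of 3 share dense rank 5.
Remaining distinct values take the next consecutive integers.
F has value 3 → rank 5.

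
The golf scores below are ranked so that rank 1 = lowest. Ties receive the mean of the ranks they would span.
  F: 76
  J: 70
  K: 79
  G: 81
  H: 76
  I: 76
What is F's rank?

3

Sorted (ascending): 70, 76, 76, 76, 79, 81
The 3 values of 76 occupy positions 2–4 → average rank 3.
F has value 76 → rank 3.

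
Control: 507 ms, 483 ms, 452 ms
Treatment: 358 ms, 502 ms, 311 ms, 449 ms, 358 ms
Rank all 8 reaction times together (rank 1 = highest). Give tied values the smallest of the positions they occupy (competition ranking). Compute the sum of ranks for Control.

Sorted (descending): 507, 502, 483, 452, 449, 358, 358, 311
The 2 values of 358 occupy positions 6–7 → each gets rank 6.
Control values → pooled ranks: 507→1, 483→3, 452→4
Rank sum = 1 + 3 + 4 = 8

8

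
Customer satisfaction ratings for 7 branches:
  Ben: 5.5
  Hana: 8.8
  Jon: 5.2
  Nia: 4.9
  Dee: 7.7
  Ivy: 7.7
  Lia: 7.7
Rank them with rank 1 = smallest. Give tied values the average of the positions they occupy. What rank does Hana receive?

Sorted (ascending): 4.9, 5.2, 5.5, 7.7, 7.7, 7.7, 8.8
The 3 values of 7.7 occupy positions 4–6 → average rank 5.
Hana has value 8.8 → rank 7.

7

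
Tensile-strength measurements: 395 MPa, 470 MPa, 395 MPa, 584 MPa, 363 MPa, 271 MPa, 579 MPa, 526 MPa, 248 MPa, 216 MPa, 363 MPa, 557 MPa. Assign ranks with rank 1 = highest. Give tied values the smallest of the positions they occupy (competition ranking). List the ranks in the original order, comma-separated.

Sorted (descending): 584, 579, 557, 526, 470, 395, 395, 363, 363, 271, 248, 216
The 2 values of 395 occupy positions 6–7 → each gets rank 6.
The 2 values of 363 occupy positions 8–9 → each gets rank 8.

6, 5, 6, 1, 8, 10, 2, 4, 11, 12, 8, 3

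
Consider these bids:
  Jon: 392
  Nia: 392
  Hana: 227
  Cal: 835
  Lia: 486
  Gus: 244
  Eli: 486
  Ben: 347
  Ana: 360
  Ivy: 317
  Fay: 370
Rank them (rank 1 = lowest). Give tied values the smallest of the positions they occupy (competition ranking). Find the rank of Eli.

Sorted (ascending): 227, 244, 317, 347, 360, 370, 392, 392, 486, 486, 835
The 2 values of 392 occupy positions 7–8 → each gets rank 7.
The 2 values of 486 occupy positions 9–10 → each gets rank 9.
Eli has value 486 → rank 9.

9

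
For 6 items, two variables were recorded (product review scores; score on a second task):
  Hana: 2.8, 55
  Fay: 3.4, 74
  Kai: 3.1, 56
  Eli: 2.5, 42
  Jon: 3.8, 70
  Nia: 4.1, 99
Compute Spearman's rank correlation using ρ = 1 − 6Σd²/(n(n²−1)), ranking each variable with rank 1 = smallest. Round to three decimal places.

Ranks of variable 1: 2, 4, 3, 1, 5, 6
Ranks of variable 2: 2, 5, 3, 1, 4, 6
d = r₁ − r₂: 0, -1, 0, 0, 1, 0
d²: 0, 1, 0, 0, 1, 0; Σd² = 2
ρ = 1 − 6·2/(6·35) = 1 − 12/210 = 0.943

0.943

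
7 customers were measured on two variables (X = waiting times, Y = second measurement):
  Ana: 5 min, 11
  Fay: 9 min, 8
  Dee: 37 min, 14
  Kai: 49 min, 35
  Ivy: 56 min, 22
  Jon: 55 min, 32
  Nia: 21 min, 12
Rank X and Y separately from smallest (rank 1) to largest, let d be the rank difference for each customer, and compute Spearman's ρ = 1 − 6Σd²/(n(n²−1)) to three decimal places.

0.821

Ranks of variable 1: 1, 2, 4, 5, 7, 6, 3
Ranks of variable 2: 2, 1, 4, 7, 5, 6, 3
d = r₁ − r₂: -1, 1, 0, -2, 2, 0, 0
d²: 1, 1, 0, 4, 4, 0, 0; Σd² = 10
ρ = 1 − 6·10/(7·48) = 1 − 60/336 = 0.821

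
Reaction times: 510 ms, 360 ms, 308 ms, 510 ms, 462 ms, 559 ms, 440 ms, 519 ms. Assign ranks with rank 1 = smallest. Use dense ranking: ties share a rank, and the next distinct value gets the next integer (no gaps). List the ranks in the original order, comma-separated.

Sorted (ascending): 308, 360, 440, 462, 510, 510, 519, 559
The 2 values of 510 share dense rank 5.
Remaining distinct values take the next consecutive integers.

5, 2, 1, 5, 4, 7, 3, 6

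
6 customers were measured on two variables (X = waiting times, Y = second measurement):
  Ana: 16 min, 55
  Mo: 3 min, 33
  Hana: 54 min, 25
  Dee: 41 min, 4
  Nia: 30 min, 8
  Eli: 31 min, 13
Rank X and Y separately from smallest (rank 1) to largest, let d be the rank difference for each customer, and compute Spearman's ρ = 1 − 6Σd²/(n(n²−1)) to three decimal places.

-0.543

Ranks of variable 1: 2, 1, 6, 5, 3, 4
Ranks of variable 2: 6, 5, 4, 1, 2, 3
d = r₁ − r₂: -4, -4, 2, 4, 1, 1
d²: 16, 16, 4, 16, 1, 1; Σd² = 54
ρ = 1 − 6·54/(6·35) = 1 − 324/210 = -0.543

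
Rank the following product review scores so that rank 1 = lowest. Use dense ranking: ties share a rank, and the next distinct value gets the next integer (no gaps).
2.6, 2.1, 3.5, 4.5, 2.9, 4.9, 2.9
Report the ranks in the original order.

Sorted (ascending): 2.1, 2.6, 2.9, 2.9, 3.5, 4.5, 4.9
The 2 values of 2.9 share dense rank 3.
Remaining distinct values take the next consecutive integers.

2, 1, 4, 5, 3, 6, 3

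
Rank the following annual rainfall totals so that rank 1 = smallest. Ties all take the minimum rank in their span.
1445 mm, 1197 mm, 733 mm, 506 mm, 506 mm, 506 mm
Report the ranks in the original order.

6, 5, 4, 1, 1, 1

Sorted (ascending): 506, 506, 506, 733, 1197, 1445
The 3 values of 506 occupy positions 1–3 → each gets rank 1.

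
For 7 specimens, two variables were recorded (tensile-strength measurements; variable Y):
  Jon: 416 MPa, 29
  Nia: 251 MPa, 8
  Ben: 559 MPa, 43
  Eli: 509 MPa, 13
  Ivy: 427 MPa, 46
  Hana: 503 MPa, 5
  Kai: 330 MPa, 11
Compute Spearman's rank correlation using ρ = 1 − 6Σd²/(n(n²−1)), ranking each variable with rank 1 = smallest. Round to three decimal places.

Ranks of variable 1: 3, 1, 7, 6, 4, 5, 2
Ranks of variable 2: 5, 2, 6, 4, 7, 1, 3
d = r₁ − r₂: -2, -1, 1, 2, -3, 4, -1
d²: 4, 1, 1, 4, 9, 16, 1; Σd² = 36
ρ = 1 − 6·36/(7·48) = 1 − 216/336 = 0.357

0.357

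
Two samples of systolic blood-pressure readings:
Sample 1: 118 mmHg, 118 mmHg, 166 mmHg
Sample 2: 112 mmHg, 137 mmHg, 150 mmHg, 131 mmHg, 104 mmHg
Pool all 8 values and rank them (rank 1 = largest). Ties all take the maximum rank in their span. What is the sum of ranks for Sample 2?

24

Sorted (descending): 166, 150, 137, 131, 118, 118, 112, 104
The 2 values of 118 occupy positions 5–6 → each gets rank 6.
Sample 2 values → pooled ranks: 112→7, 137→3, 150→2, 131→4, 104→8
Rank sum = 7 + 3 + 2 + 4 + 8 = 24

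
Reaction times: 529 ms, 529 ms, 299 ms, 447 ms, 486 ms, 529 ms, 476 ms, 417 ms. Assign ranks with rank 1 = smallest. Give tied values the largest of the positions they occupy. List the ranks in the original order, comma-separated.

8, 8, 1, 3, 5, 8, 4, 2

Sorted (ascending): 299, 417, 447, 476, 486, 529, 529, 529
The 3 values of 529 occupy positions 6–8 → each gets rank 8.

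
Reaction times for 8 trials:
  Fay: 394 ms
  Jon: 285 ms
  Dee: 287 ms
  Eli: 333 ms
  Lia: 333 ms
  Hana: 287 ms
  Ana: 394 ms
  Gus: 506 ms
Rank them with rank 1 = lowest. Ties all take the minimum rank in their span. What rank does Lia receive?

4

Sorted (ascending): 285, 287, 287, 333, 333, 394, 394, 506
The 2 values of 287 occupy positions 2–3 → each gets rank 2.
The 2 values of 333 occupy positions 4–5 → each gets rank 4.
The 2 values of 394 occupy positions 6–7 → each gets rank 6.
Lia has value 333 ms → rank 4.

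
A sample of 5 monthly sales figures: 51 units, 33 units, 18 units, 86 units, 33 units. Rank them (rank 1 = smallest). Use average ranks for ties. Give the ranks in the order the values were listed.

4, 2.5, 1, 5, 2.5

Sorted (ascending): 18, 33, 33, 51, 86
The 2 values of 33 occupy positions 2–3 → average rank (2+3)/2 = 2.5.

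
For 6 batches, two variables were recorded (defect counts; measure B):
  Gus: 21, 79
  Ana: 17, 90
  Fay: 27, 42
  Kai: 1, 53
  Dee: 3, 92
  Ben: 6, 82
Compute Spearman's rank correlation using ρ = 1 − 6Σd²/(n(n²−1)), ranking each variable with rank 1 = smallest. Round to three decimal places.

Ranks of variable 1: 5, 4, 6, 1, 2, 3
Ranks of variable 2: 3, 5, 1, 2, 6, 4
d = r₁ − r₂: 2, -1, 5, -1, -4, -1
d²: 4, 1, 25, 1, 16, 1; Σd² = 48
ρ = 1 − 6·48/(6·35) = 1 − 288/210 = -0.371

-0.371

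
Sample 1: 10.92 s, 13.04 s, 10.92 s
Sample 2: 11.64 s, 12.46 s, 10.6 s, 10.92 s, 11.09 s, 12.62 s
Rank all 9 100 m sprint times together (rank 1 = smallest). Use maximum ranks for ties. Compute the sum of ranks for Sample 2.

31

Sorted (ascending): 10.6, 10.92, 10.92, 10.92, 11.09, 11.64, 12.46, 12.62, 13.04
The 3 values of 10.92 occupy positions 2–4 → each gets rank 4.
Sample 2 values → pooled ranks: 11.64→6, 12.46→7, 10.6→1, 10.92→4, 11.09→5, 12.62→8
Rank sum = 6 + 7 + 1 + 4 + 5 + 8 = 31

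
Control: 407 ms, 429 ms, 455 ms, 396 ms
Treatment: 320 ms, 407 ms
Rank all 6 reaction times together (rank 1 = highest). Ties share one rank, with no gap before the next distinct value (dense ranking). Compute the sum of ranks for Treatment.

Sorted (descending): 455, 429, 407, 407, 396, 320
The 2 values of 407 share dense rank 3.
Remaining distinct values take the next consecutive integers.
Treatment values → pooled ranks: 320→5, 407→3
Rank sum = 5 + 3 = 8

8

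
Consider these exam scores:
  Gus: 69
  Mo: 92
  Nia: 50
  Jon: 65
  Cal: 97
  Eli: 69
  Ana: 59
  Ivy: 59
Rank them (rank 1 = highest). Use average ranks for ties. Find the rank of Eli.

3.5

Sorted (descending): 97, 92, 69, 69, 65, 59, 59, 50
The 2 values of 69 occupy positions 3–4 → average rank (3+4)/2 = 3.5.
The 2 values of 59 occupy positions 6–7 → average rank (6+7)/2 = 6.5.
Eli has value 69 → rank 3.5.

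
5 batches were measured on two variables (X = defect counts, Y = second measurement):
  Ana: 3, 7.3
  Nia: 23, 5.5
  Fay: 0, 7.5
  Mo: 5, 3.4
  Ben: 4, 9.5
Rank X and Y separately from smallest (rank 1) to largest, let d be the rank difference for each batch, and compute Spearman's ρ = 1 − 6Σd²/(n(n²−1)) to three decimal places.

-0.600

Ranks of variable 1: 2, 5, 1, 4, 3
Ranks of variable 2: 3, 2, 4, 1, 5
d = r₁ − r₂: -1, 3, -3, 3, -2
d²: 1, 9, 9, 9, 4; Σd² = 32
ρ = 1 − 6·32/(5·24) = 1 − 192/120 = -0.600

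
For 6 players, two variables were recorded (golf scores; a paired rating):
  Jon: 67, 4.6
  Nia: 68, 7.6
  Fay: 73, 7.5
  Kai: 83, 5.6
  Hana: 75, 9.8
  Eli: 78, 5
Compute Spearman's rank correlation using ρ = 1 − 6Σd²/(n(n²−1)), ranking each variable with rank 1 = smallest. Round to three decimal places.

0.086

Ranks of variable 1: 1, 2, 3, 6, 4, 5
Ranks of variable 2: 1, 5, 4, 3, 6, 2
d = r₁ − r₂: 0, -3, -1, 3, -2, 3
d²: 0, 9, 1, 9, 4, 9; Σd² = 32
ρ = 1 − 6·32/(6·35) = 1 − 192/210 = 0.086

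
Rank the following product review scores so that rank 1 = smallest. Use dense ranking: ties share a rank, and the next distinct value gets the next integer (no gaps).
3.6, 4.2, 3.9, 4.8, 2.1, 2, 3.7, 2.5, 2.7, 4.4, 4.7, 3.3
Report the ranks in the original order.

6, 9, 8, 12, 2, 1, 7, 3, 4, 10, 11, 5

Sorted (ascending): 2, 2.1, 2.5, 2.7, 3.3, 3.6, 3.7, 3.9, 4.2, 4.4, 4.7, 4.8
No ties — each value takes its position as its rank.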